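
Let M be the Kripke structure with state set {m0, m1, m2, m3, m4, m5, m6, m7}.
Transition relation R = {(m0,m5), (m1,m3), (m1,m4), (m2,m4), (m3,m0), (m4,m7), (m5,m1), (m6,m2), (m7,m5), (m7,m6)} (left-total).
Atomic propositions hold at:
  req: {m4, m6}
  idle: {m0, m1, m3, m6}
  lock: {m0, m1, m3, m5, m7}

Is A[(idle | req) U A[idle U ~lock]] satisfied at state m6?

Sat(idle | req) = {m0, m1, m3, m4, m6}
Sat(~lock) = {m2, m4, m6}
A[idle U ~lock]: least fixpoint, start Z0 = Sat(~lock) = {m2, m4, m6}, add states in Sat(idle) with every successor in Z. Already a fixed point.
Sat(A[idle U ~lock]) = {m2, m4, m6}
A[(idle | req) U A[idle U ~lock]]: least fixpoint, start Z0 = Sat(A[idle U ~lock]) = {m2, m4, m6}, add states in Sat(idle | req) with every successor in Z. Already a fixed point.
Sat(A[(idle | req) U A[idle U ~lock]]) = {m2, m4, m6}
m6 ∈ Sat(A[(idle | req) U A[idle U ~lock]]) = {m2, m4, m6}, so the formula holds at m6.

Yes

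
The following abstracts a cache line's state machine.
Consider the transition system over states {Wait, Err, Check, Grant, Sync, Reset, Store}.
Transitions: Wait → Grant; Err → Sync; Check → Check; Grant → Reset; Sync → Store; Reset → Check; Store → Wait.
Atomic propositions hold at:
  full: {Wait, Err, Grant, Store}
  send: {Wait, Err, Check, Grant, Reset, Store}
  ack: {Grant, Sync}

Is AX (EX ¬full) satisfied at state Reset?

Sat(¬full) = {Check, Sync, Reset}
Sat(EX ¬full) = {s : some successor in {Check, Sync, Reset}} = {Err, Check, Grant, Reset}
Sat(AX (EX ¬full)) = {s : every successor in {Err, Check, Grant, Reset}} = {Wait, Check, Grant, Reset}
Reset ∈ Sat(AX (EX ¬full)) = {Wait, Check, Grant, Reset}, so the formula holds at Reset.

Yes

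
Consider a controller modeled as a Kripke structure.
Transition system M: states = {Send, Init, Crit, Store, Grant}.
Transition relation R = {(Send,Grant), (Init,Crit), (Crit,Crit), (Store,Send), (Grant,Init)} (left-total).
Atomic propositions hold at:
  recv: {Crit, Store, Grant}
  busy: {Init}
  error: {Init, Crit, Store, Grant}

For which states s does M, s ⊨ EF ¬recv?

{Send, Init, Store, Grant}

Sat(¬recv) = {Send, Init}
EF ¬recv: least fixpoint, start Z0 = {Send, Init}, add states with some successor in Z. Z1 = {Send, Init, Store, Grant}; fixed.
Sat(EF ¬recv) = {Send, Init, Store, Grant}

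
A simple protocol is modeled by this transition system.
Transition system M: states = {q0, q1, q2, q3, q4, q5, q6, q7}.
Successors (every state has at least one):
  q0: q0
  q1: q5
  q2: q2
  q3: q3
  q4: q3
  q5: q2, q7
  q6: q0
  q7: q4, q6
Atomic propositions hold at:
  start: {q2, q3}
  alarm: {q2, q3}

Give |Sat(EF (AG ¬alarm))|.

5

Sat(¬alarm) = {q0, q1, q4, q5, q6, q7}
AG ¬alarm: greatest fixpoint, start Z0 = {q0, q1, q4, q5, q6, q7}, keep only states in Sat with every successor in Z. Z1 = {q0, q1, q6, q7}; Z2 = {q0, q6}; fixed.
Sat(AG ¬alarm) = {q0, q6}
EF (AG ¬alarm): least fixpoint, start Z0 = {q0, q6}, add states with some successor in Z. Z1 = {q0, q6, q7}; Z2 = {q0, q5, q6, q7}; Z3 = {q0, q1, q5, q6, q7}; fixed.
Sat(EF (AG ¬alarm)) = {q0, q1, q5, q6, q7}
|Sat(EF (AG ¬alarm))| = |{q0, q1, q5, q6, q7}| = 5.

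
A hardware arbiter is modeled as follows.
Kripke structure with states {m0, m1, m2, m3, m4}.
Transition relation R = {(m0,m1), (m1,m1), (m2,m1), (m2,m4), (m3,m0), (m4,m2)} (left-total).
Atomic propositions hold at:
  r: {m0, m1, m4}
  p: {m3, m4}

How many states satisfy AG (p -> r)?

Sat(p -> r) = {m0, m1, m2, m4}
AG (p -> r): greatest fixpoint, start Z0 = {m0, m1, m2, m4}, keep only states in Sat with every successor in Z. Already a fixed point.
Sat(AG (p -> r)) = {m0, m1, m2, m4}
|Sat(AG (p -> r))| = |{m0, m1, m2, m4}| = 4.

4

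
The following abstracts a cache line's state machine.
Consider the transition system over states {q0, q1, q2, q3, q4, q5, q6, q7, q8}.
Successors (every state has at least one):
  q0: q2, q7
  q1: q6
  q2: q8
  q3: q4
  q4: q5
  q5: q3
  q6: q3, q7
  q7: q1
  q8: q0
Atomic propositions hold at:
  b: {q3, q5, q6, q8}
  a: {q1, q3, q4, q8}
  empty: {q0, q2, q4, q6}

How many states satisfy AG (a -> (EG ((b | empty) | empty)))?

3

Sat(b | empty) = {q0, q2, q3, q4, q5, q6, q8}
Sat((b | empty) | empty) = {q0, q2, q3, q4, q5, q6, q8}
EG ((b | empty) | empty): greatest fixpoint, start Z0 = {q0, q2, q3, q4, q5, q6, q8}, keep only states in Sat with some successor in Z. Already a fixed point.
Sat(EG ((b | empty) | empty)) = {q0, q2, q3, q4, q5, q6, q8}
Sat(a -> (EG ((b | empty) | empty))) = {q0, q2, q3, q4, q5, q6, q7, q8}
AG (a -> (EG ((b | empty) | empty))): greatest fixpoint, start Z0 = {q0, q2, q3, q4, q5, q6, q7, q8}, keep only states in Sat with every successor in Z. Z1 = {q0, q2, q3, q4, q5, q6, q8}; Z2 = {q2, q3, q4, q5, q8}; Z3 = {q2, q3, q4, q5}; Z4 = {q3, q4, q5}; fixed.
Sat(AG (a -> (EG ((b | empty) | empty)))) = {q3, q4, q5}
|Sat(AG (a -> (EG ((b | empty) | empty))))| = |{q3, q4, q5}| = 3.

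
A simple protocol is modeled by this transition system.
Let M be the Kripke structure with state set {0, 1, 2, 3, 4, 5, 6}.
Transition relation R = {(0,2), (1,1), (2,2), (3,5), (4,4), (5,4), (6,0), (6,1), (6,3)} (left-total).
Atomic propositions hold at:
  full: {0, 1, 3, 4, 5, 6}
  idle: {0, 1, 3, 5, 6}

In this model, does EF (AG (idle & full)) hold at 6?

Sat(idle & full) = {0, 1, 3, 5, 6}
AG (idle & full): greatest fixpoint, start Z0 = {0, 1, 3, 5, 6}, keep only states in Sat with every successor in Z. Z1 = {1, 3, 6}; Z2 = {1}; fixed.
Sat(AG (idle & full)) = {1}
EF (AG (idle & full)): least fixpoint, start Z0 = {1}, add states with some successor in Z. Z1 = {1, 6}; fixed.
Sat(EF (AG (idle & full))) = {1, 6}
6 ∈ Sat(EF (AG (idle & full))) = {1, 6}, so the formula holds at 6.

Yes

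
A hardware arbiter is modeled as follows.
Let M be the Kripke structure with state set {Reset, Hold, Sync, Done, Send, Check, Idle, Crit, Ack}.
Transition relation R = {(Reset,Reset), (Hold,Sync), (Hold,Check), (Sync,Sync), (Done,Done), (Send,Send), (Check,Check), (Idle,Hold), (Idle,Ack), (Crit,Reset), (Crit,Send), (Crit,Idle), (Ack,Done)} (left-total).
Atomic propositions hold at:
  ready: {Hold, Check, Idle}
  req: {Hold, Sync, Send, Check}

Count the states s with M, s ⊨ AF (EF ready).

EF ready: least fixpoint, start Z0 = {Hold, Check, Idle}, add states with some successor in Z. Z1 = {Hold, Check, Idle, Crit}; fixed.
Sat(EF ready) = {Hold, Check, Idle, Crit}
AF (EF ready): least fixpoint, start Z0 = {Hold, Check, Idle, Crit}, add states with every successor in Z. Already a fixed point.
Sat(AF (EF ready)) = {Hold, Check, Idle, Crit}
|Sat(AF (EF ready))| = |{Hold, Check, Idle, Crit}| = 4.

4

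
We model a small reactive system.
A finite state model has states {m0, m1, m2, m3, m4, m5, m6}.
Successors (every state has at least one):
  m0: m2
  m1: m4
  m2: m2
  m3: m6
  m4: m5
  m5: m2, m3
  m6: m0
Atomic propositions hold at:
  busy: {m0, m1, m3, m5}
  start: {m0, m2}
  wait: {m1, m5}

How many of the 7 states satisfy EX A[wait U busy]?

A[wait U busy]: least fixpoint, start Z0 = Sat(busy) = {m0, m1, m3, m5}, add states in Sat(wait) with every successor in Z. Already a fixed point.
Sat(A[wait U busy]) = {m0, m1, m3, m5}
Sat(EX A[wait U busy]) = {s : some successor in {m0, m1, m3, m5}} = {m4, m5, m6}
|Sat(EX A[wait U busy])| = |{m4, m5, m6}| = 3.

3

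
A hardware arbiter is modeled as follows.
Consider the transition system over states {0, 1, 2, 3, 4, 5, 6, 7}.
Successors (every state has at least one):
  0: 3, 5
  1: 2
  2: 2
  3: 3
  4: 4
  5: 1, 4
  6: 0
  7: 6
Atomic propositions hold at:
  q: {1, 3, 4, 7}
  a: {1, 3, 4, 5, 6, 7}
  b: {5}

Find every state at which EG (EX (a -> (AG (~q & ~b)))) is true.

Sat(~q) = {0, 2, 5, 6}
Sat(~b) = {0, 1, 2, 3, 4, 6, 7}
Sat(~q & ~b) = {0, 2, 6}
AG (~q & ~b): greatest fixpoint, start Z0 = {0, 2, 6}, keep only states in Sat with every successor in Z. Z1 = {2, 6}; Z2 = {2}; fixed.
Sat(AG (~q & ~b)) = {2}
Sat(a -> (AG (~q & ~b))) = {0, 2}
Sat(EX (a -> (AG (~q & ~b)))) = {s : some successor in {0, 2}} = {1, 2, 6}
EG (EX (a -> (AG (~q & ~b)))): greatest fixpoint, start Z0 = {1, 2, 6}, keep only states in Sat with some successor in Z. Z1 = {1, 2}; fixed.
Sat(EG (EX (a -> (AG (~q & ~b))))) = {1, 2}

{1, 2}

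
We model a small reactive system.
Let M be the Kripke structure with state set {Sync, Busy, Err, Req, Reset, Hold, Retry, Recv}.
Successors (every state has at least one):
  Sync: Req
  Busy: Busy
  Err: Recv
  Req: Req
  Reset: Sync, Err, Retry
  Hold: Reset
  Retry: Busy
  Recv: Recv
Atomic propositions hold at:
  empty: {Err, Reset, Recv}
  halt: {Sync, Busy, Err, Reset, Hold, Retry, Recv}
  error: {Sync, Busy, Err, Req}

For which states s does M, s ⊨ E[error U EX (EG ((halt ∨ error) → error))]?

{Sync, Busy, Req, Reset, Retry}

Sat(halt ∨ error) = {Sync, Busy, Err, Req, Reset, Hold, Retry, Recv}
Sat((halt ∨ error) → error) = {Sync, Busy, Err, Req}
EG ((halt ∨ error) → error): greatest fixpoint, start Z0 = {Sync, Busy, Err, Req}, keep only states in Sat with some successor in Z. Z1 = {Sync, Busy, Req}; fixed.
Sat(EG ((halt ∨ error) → error)) = {Sync, Busy, Req}
Sat(EX (EG ((halt ∨ error) → error))) = {s : some successor in {Sync, Busy, Req}} = {Sync, Busy, Req, Reset, Retry}
E[error U EX (EG ((halt ∨ error) → error))]: least fixpoint, start Z0 = Sat(EX (EG ((halt ∨ error) → error))) = {Sync, Busy, Req, Reset, Retry}, add states in Sat(error) with some successor in Z. Already a fixed point.
Sat(E[error U EX (EG ((halt ∨ error) → error))]) = {Sync, Busy, Req, Reset, Retry}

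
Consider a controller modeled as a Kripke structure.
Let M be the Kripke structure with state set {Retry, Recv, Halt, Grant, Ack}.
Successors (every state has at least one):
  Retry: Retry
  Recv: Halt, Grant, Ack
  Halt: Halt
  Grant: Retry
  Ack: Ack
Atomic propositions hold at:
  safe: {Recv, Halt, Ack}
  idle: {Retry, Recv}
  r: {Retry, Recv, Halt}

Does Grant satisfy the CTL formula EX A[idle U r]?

A[idle U r]: least fixpoint, start Z0 = Sat(r) = {Retry, Recv, Halt}, add states in Sat(idle) with every successor in Z. Already a fixed point.
Sat(A[idle U r]) = {Retry, Recv, Halt}
Sat(EX A[idle U r]) = {s : some successor in {Retry, Recv, Halt}} = {Retry, Recv, Halt, Grant}
Grant ∈ Sat(EX A[idle U r]) = {Retry, Recv, Halt, Grant}, so the formula holds at Grant.

Yes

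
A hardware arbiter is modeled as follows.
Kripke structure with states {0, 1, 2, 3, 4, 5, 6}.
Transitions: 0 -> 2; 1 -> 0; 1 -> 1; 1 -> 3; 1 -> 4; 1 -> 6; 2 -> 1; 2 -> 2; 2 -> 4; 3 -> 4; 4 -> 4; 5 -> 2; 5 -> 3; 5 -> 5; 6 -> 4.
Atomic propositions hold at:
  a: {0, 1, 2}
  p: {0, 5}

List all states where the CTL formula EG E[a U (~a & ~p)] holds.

Sat(~a) = {3, 4, 5, 6}
Sat(~p) = {1, 2, 3, 4, 6}
Sat(~a & ~p) = {3, 4, 6}
E[a U (~a & ~p)]: least fixpoint, start Z0 = Sat((~a & ~p)) = {3, 4, 6}, add states in Sat(a) with some successor in Z. Z1 = {1, 2, 3, 4, 6}; Z2 = {0, 1, 2, 3, 4, 6}; fixed.
Sat(E[a U (~a & ~p)]) = {0, 1, 2, 3, 4, 6}
EG E[a U (~a & ~p)]: greatest fixpoint, start Z0 = {0, 1, 2, 3, 4, 6}, keep only states in Sat with some successor in Z. Already a fixed point.
Sat(EG E[a U (~a & ~p)]) = {0, 1, 2, 3, 4, 6}

{0, 1, 2, 3, 4, 6}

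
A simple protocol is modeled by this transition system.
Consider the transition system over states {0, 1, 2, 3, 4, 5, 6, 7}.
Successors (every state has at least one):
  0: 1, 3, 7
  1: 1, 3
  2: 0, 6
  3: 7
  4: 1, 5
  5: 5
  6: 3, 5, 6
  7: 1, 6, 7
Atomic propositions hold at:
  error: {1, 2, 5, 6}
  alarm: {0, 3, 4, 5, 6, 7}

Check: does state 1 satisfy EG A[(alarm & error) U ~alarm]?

Yes

Sat(alarm & error) = {5, 6}
Sat(~alarm) = {1, 2}
A[(alarm & error) U ~alarm]: least fixpoint, start Z0 = Sat(~alarm) = {1, 2}, add states in Sat(alarm & error) with every successor in Z. Already a fixed point.
Sat(A[(alarm & error) U ~alarm]) = {1, 2}
EG A[(alarm & error) U ~alarm]: greatest fixpoint, start Z0 = {1, 2}, keep only states in Sat with some successor in Z. Z1 = {1}; fixed.
Sat(EG A[(alarm & error) U ~alarm]) = {1}
1 ∈ Sat(EG A[(alarm & error) U ~alarm]) = {1}, so the formula holds at 1.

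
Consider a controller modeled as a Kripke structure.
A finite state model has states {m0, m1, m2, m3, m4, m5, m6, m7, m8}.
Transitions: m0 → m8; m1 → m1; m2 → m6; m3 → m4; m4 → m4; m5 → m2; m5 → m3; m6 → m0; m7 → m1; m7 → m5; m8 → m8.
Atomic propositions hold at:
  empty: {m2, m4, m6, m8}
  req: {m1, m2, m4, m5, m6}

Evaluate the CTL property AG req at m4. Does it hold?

Yes

AG req: greatest fixpoint, start Z0 = {m1, m2, m4, m5, m6}, keep only states in Sat with every successor in Z. Z1 = {m1, m2, m4}; Z2 = {m1, m4}; fixed.
Sat(AG req) = {m1, m4}
m4 ∈ Sat(AG req) = {m1, m4}, so the formula holds at m4.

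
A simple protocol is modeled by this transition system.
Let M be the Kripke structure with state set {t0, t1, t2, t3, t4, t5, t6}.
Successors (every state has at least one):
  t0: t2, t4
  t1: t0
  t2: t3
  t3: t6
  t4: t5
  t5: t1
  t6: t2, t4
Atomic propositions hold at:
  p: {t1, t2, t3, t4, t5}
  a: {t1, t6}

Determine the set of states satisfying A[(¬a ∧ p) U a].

{t1, t2, t3, t4, t5, t6}

Sat(¬a) = {t0, t2, t3, t4, t5}
Sat(¬a ∧ p) = {t2, t3, t4, t5}
A[(¬a ∧ p) U a]: least fixpoint, start Z0 = Sat(a) = {t1, t6}, add states in Sat(¬a ∧ p) with every successor in Z. Z1 = {t1, t3, t5, t6}; Z2 = {t1, t2, t3, t4, t5, t6}; fixed.
Sat(A[(¬a ∧ p) U a]) = {t1, t2, t3, t4, t5, t6}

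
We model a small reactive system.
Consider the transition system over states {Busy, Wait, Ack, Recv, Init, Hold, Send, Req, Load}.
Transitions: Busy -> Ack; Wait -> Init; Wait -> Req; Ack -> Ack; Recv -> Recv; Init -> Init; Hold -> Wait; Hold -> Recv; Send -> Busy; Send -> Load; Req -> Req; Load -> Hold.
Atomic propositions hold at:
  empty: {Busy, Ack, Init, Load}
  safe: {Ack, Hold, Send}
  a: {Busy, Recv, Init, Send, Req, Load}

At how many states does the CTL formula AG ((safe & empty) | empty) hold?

3

Sat(safe & empty) = {Ack}
Sat((safe & empty) | empty) = {Busy, Ack, Init, Load}
AG ((safe & empty) | empty): greatest fixpoint, start Z0 = {Busy, Ack, Init, Load}, keep only states in Sat with every successor in Z. Z1 = {Busy, Ack, Init}; fixed.
Sat(AG ((safe & empty) | empty)) = {Busy, Ack, Init}
|Sat(AG ((safe & empty) | empty))| = |{Busy, Ack, Init}| = 3.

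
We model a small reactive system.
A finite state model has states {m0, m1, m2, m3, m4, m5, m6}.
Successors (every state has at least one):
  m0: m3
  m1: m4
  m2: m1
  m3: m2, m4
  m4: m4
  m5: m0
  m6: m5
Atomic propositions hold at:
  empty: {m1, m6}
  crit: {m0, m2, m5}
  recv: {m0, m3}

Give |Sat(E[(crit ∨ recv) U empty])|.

Sat(crit ∨ recv) = {m0, m2, m3, m5}
E[(crit ∨ recv) U empty]: least fixpoint, start Z0 = Sat(empty) = {m1, m6}, add states in Sat(crit ∨ recv) with some successor in Z. Z1 = {m1, m2, m6}; Z2 = {m1, m2, m3, m6}; Z3 = {m0, m1, m2, m3, m6}; Z4 = {m0, m1, m2, m3, m5, m6}; fixed.
Sat(E[(crit ∨ recv) U empty]) = {m0, m1, m2, m3, m5, m6}
|Sat(E[(crit ∨ recv) U empty])| = |{m0, m1, m2, m3, m5, m6}| = 6.

6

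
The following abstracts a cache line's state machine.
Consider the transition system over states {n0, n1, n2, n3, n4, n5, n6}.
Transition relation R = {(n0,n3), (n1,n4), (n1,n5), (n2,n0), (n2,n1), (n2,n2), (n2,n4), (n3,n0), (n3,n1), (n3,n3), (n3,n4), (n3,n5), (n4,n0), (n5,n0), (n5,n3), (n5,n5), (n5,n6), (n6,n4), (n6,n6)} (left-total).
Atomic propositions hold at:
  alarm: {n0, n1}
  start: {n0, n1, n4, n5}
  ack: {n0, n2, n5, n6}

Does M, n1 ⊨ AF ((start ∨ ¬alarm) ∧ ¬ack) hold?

Yes

Sat(¬alarm) = {n2, n3, n4, n5, n6}
Sat(start ∨ ¬alarm) = {n0, n1, n2, n3, n4, n5, n6}
Sat(¬ack) = {n1, n3, n4}
Sat((start ∨ ¬alarm) ∧ ¬ack) = {n1, n3, n4}
AF ((start ∨ ¬alarm) ∧ ¬ack): least fixpoint, start Z0 = {n1, n3, n4}, add states with every successor in Z. Z1 = {n0, n1, n3, n4}; fixed.
Sat(AF ((start ∨ ¬alarm) ∧ ¬ack)) = {n0, n1, n3, n4}
n1 ∈ Sat(AF ((start ∨ ¬alarm) ∧ ¬ack)) = {n0, n1, n3, n4}, so the formula holds at n1.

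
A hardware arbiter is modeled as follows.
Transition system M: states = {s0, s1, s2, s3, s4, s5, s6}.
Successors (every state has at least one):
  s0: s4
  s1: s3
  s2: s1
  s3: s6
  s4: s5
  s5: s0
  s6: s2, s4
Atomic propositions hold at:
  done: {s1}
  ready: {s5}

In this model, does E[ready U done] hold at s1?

E[ready U done]: least fixpoint, start Z0 = Sat(done) = {s1}, add states in Sat(ready) with some successor in Z. Already a fixed point.
Sat(E[ready U done]) = {s1}
s1 ∈ Sat(E[ready U done]) = {s1}, so the formula holds at s1.

Yes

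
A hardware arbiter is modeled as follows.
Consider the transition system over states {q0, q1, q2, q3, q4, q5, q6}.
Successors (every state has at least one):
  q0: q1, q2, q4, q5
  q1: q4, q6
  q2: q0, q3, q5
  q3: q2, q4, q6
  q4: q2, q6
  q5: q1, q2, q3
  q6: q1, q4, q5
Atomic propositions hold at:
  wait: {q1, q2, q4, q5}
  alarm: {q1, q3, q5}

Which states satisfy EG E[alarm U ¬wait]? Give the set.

{q0, q1, q3, q5, q6}

Sat(¬wait) = {q0, q3, q6}
E[alarm U ¬wait]: least fixpoint, start Z0 = Sat(¬wait) = {q0, q3, q6}, add states in Sat(alarm) with some successor in Z. Z1 = {q0, q1, q3, q5, q6}; fixed.
Sat(E[alarm U ¬wait]) = {q0, q1, q3, q5, q6}
EG E[alarm U ¬wait]: greatest fixpoint, start Z0 = {q0, q1, q3, q5, q6}, keep only states in Sat with some successor in Z. Already a fixed point.
Sat(EG E[alarm U ¬wait]) = {q0, q1, q3, q5, q6}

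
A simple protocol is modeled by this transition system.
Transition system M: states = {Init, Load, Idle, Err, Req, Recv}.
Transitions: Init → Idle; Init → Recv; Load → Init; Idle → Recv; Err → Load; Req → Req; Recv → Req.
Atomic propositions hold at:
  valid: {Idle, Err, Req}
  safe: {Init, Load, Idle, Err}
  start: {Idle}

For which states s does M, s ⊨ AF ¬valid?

Sat(¬valid) = {Init, Load, Recv}
AF ¬valid: least fixpoint, start Z0 = {Init, Load, Recv}, add states with every successor in Z. Z1 = {Init, Load, Idle, Err, Recv}; fixed.
Sat(AF ¬valid) = {Init, Load, Idle, Err, Recv}

{Init, Load, Idle, Err, Recv}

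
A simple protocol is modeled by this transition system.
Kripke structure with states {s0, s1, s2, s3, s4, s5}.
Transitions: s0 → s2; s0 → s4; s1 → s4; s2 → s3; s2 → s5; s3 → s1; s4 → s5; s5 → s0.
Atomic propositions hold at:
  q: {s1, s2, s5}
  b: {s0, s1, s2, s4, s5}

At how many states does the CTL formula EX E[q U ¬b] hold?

2

Sat(¬b) = {s3}
E[q U ¬b]: least fixpoint, start Z0 = Sat(¬b) = {s3}, add states in Sat(q) with some successor in Z. Z1 = {s2, s3}; fixed.
Sat(E[q U ¬b]) = {s2, s3}
Sat(EX E[q U ¬b]) = {s : some successor in {s2, s3}} = {s0, s2}
|Sat(EX E[q U ¬b])| = |{s0, s2}| = 2.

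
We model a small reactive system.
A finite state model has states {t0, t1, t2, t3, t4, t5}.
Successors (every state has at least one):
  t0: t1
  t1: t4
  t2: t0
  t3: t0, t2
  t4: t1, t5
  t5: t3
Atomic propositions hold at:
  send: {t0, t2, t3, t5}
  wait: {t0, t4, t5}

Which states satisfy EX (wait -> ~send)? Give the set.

{t0, t1, t3, t4, t5}

Sat(~send) = {t1, t4}
Sat(wait -> ~send) = {t1, t2, t3, t4}
Sat(EX (wait -> ~send)) = {s : some successor in {t1, t2, t3, t4}} = {t0, t1, t3, t4, t5}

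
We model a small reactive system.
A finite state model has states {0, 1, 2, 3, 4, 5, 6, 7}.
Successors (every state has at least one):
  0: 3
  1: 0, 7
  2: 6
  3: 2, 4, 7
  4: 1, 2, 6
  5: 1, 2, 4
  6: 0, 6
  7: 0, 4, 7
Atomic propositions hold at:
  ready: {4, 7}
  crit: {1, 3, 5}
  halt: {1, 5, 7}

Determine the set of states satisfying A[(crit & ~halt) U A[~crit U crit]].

Sat(~halt) = {0, 2, 3, 4, 6}
Sat(crit & ~halt) = {3}
Sat(~crit) = {0, 2, 4, 6, 7}
A[~crit U crit]: least fixpoint, start Z0 = Sat(crit) = {1, 3, 5}, add states in Sat(~crit) with every successor in Z. Z1 = {0, 1, 3, 5}; fixed.
Sat(A[~crit U crit]) = {0, 1, 3, 5}
A[(crit & ~halt) U A[~crit U crit]]: least fixpoint, start Z0 = Sat(A[~crit U crit]) = {0, 1, 3, 5}, add states in Sat(crit & ~halt) with every successor in Z. Already a fixed point.
Sat(A[(crit & ~halt) U A[~crit U crit]]) = {0, 1, 3, 5}

{0, 1, 3, 5}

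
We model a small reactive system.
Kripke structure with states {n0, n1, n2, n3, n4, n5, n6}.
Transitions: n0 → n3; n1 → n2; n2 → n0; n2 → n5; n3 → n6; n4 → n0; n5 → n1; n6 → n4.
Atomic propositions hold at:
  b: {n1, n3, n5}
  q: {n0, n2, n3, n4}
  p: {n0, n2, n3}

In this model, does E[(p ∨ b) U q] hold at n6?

Sat(p ∨ b) = {n0, n1, n2, n3, n5}
E[(p ∨ b) U q]: least fixpoint, start Z0 = Sat(q) = {n0, n2, n3, n4}, add states in Sat(p ∨ b) with some successor in Z. Z1 = {n0, n1, n2, n3, n4}; Z2 = {n0, n1, n2, n3, n4, n5}; fixed.
Sat(E[(p ∨ b) U q]) = {n0, n1, n2, n3, n4, n5}
n6 ∉ Sat(E[(p ∨ b) U q]) = {n0, n1, n2, n3, n4, n5}, so the formula does not hold at n6.

No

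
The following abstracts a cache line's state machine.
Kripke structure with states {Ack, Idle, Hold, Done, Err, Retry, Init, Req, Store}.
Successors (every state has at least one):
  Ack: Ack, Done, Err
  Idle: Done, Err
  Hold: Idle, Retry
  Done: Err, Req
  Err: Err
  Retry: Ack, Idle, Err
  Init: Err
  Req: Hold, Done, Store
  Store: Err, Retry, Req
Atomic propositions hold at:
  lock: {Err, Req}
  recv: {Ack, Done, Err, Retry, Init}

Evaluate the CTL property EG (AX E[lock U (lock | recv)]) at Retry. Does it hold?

No

Sat(lock | recv) = {Ack, Done, Err, Retry, Init, Req}
E[lock U (lock | recv)]: least fixpoint, start Z0 = Sat((lock | recv)) = {Ack, Done, Err, Retry, Init, Req}, add states in Sat(lock) with some successor in Z. Already a fixed point.
Sat(E[lock U (lock | recv)]) = {Ack, Done, Err, Retry, Init, Req}
Sat(AX E[lock U (lock | recv)]) = {s : every successor in {Ack, Done, Err, Retry, Init, Req}} = {Ack, Idle, Done, Err, Init, Store}
EG (AX E[lock U (lock | recv)]): greatest fixpoint, start Z0 = {Ack, Idle, Done, Err, Init, Store}, keep only states in Sat with some successor in Z. Already a fixed point.
Sat(EG (AX E[lock U (lock | recv)])) = {Ack, Idle, Done, Err, Init, Store}
Retry ∉ Sat(EG (AX E[lock U (lock | recv)])) = {Ack, Idle, Done, Err, Init, Store}, so the formula does not hold at Retry.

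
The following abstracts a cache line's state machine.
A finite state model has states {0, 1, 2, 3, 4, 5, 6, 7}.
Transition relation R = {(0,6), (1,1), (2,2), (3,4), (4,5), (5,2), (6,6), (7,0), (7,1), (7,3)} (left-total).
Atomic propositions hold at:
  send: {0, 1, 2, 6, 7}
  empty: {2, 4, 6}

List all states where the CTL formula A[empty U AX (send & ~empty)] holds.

Sat(~empty) = {0, 1, 3, 5, 7}
Sat(send & ~empty) = {0, 1, 7}
Sat(AX (send & ~empty)) = {s : every successor in {0, 1, 7}} = {1}
A[empty U AX (send & ~empty)]: least fixpoint, start Z0 = Sat(AX (send & ~empty)) = {1}, add states in Sat(empty) with every successor in Z. Already a fixed point.
Sat(A[empty U AX (send & ~empty)]) = {1}

{1}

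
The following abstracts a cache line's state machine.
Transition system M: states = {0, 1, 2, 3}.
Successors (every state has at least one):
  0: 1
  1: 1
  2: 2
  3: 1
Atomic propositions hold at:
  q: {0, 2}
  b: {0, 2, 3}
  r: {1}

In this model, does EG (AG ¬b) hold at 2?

No

Sat(¬b) = {1}
AG ¬b: greatest fixpoint, start Z0 = {1}, keep only states in Sat with every successor in Z. Already a fixed point.
Sat(AG ¬b) = {1}
EG (AG ¬b): greatest fixpoint, start Z0 = {1}, keep only states in Sat with some successor in Z. Already a fixed point.
Sat(EG (AG ¬b)) = {1}
2 ∉ Sat(EG (AG ¬b)) = {1}, so the formula does not hold at 2.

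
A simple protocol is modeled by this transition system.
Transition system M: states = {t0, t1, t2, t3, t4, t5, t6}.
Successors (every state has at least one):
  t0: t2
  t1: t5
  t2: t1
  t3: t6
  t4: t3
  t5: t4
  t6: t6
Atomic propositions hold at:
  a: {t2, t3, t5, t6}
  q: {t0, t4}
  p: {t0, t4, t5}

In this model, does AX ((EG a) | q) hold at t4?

Yes

EG a: greatest fixpoint, start Z0 = {t2, t3, t5, t6}, keep only states in Sat with some successor in Z. Z1 = {t3, t6}; fixed.
Sat(EG a) = {t3, t6}
Sat((EG a) | q) = {t0, t3, t4, t6}
Sat(AX ((EG a) | q)) = {s : every successor in {t0, t3, t4, t6}} = {t3, t4, t5, t6}
t4 ∈ Sat(AX ((EG a) | q)) = {t3, t4, t5, t6}, so the formula holds at t4.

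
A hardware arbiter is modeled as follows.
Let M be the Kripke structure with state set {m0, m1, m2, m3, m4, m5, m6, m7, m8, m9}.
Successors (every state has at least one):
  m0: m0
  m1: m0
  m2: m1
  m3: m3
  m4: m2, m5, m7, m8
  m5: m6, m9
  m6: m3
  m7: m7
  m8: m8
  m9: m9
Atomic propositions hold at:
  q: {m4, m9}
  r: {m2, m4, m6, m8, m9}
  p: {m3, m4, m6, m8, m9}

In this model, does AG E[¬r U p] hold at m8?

Yes

Sat(¬r) = {m0, m1, m3, m5, m7}
E[¬r U p]: least fixpoint, start Z0 = Sat(p) = {m3, m4, m6, m8, m9}, add states in Sat(¬r) with some successor in Z. Z1 = {m3, m4, m5, m6, m8, m9}; fixed.
Sat(E[¬r U p]) = {m3, m4, m5, m6, m8, m9}
AG E[¬r U p]: greatest fixpoint, start Z0 = {m3, m4, m5, m6, m8, m9}, keep only states in Sat with every successor in Z. Z1 = {m3, m5, m6, m8, m9}; fixed.
Sat(AG E[¬r U p]) = {m3, m5, m6, m8, m9}
m8 ∈ Sat(AG E[¬r U p]) = {m3, m5, m6, m8, m9}, so the formula holds at m8.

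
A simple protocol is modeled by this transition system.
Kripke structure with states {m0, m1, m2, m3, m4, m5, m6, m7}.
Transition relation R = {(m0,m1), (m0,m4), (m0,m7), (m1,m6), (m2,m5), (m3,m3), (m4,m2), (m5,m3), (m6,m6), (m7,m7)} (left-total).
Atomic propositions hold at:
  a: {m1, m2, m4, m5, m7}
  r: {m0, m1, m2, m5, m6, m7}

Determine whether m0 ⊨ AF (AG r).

No

AG r: greatest fixpoint, start Z0 = {m0, m1, m2, m5, m6, m7}, keep only states in Sat with every successor in Z. Z1 = {m1, m2, m6, m7}; Z2 = {m1, m6, m7}; fixed.
Sat(AG r) = {m1, m6, m7}
AF (AG r): least fixpoint, start Z0 = {m1, m6, m7}, add states with every successor in Z. Already a fixed point.
Sat(AF (AG r)) = {m1, m6, m7}
m0 ∉ Sat(AF (AG r)) = {m1, m6, m7}, so the formula does not hold at m0.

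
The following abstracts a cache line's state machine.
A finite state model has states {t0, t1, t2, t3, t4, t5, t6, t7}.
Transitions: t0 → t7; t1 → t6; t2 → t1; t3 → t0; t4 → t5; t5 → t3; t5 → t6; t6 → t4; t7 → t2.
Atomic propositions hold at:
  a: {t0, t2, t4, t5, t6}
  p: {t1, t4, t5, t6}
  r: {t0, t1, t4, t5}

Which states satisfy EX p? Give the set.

{t1, t2, t4, t5, t6}

Sat(EX p) = {s : some successor in {t1, t4, t5, t6}} = {t1, t2, t4, t5, t6}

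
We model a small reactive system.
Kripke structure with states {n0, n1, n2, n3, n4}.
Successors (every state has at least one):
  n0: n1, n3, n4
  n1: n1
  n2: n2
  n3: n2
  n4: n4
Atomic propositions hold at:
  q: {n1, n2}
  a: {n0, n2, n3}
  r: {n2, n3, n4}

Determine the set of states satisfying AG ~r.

{n1}

Sat(~r) = {n0, n1}
AG ~r: greatest fixpoint, start Z0 = {n0, n1}, keep only states in Sat with every successor in Z. Z1 = {n1}; fixed.
Sat(AG ~r) = {n1}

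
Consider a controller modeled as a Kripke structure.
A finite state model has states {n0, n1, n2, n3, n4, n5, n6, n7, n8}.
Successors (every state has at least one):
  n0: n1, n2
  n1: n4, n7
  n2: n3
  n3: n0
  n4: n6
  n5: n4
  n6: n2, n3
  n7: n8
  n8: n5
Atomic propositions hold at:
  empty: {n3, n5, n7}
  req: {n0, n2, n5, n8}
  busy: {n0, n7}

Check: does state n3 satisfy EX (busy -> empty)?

No

Sat(busy -> empty) = {n1, n2, n3, n4, n5, n6, n7, n8}
Sat(EX (busy -> empty)) = {s : some successor in {n1, n2, n3, n4, n5, n6, n7, n8}} = {n0, n1, n2, n4, n5, n6, n7, n8}
n3 ∉ Sat(EX (busy -> empty)) = {n0, n1, n2, n4, n5, n6, n7, n8}, so the formula does not hold at n3.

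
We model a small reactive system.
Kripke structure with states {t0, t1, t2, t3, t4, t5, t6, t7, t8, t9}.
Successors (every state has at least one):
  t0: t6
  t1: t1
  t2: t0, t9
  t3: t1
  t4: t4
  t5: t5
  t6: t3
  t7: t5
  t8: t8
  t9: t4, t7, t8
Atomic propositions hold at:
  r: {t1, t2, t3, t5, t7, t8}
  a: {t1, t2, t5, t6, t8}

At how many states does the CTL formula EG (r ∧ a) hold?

3

Sat(r ∧ a) = {t1, t2, t5, t8}
EG (r ∧ a): greatest fixpoint, start Z0 = {t1, t2, t5, t8}, keep only states in Sat with some successor in Z. Z1 = {t1, t5, t8}; fixed.
Sat(EG (r ∧ a)) = {t1, t5, t8}
|Sat(EG (r ∧ a))| = |{t1, t5, t8}| = 3.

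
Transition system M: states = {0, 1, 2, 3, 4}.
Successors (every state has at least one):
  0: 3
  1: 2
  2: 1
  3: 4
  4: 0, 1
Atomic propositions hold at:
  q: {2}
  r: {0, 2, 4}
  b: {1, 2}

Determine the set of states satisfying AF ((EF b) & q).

{1, 2}

EF b: least fixpoint, start Z0 = {1, 2}, add states with some successor in Z. Z1 = {1, 2, 4}; Z2 = {1, 2, 3, 4}; Z3 = {0, 1, 2, 3, 4}; fixed.
Sat(EF b) = {0, 1, 2, 3, 4}
Sat((EF b) & q) = {2}
AF ((EF b) & q): least fixpoint, start Z0 = {2}, add states with every successor in Z. Z1 = {1, 2}; fixed.
Sat(AF ((EF b) & q)) = {1, 2}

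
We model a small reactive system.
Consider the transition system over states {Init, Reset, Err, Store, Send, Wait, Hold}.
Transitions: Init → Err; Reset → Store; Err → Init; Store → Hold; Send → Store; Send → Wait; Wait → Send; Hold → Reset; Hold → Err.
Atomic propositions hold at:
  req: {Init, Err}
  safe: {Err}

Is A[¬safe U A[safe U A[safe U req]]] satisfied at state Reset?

Sat(¬safe) = {Init, Reset, Store, Send, Wait, Hold}
A[safe U req]: least fixpoint, start Z0 = Sat(req) = {Init, Err}, add states in Sat(safe) with every successor in Z. Already a fixed point.
Sat(A[safe U req]) = {Init, Err}
A[safe U A[safe U req]]: least fixpoint, start Z0 = Sat(A[safe U req]) = {Init, Err}, add states in Sat(safe) with every successor in Z. Already a fixed point.
Sat(A[safe U A[safe U req]]) = {Init, Err}
A[¬safe U A[safe U A[safe U req]]]: least fixpoint, start Z0 = Sat(A[safe U A[safe U req]]) = {Init, Err}, add states in Sat(¬safe) with every successor in Z. Already a fixed point.
Sat(A[¬safe U A[safe U A[safe U req]]]) = {Init, Err}
Reset ∉ Sat(A[¬safe U A[safe U A[safe U req]]]) = {Init, Err}, so the formula does not hold at Reset.

No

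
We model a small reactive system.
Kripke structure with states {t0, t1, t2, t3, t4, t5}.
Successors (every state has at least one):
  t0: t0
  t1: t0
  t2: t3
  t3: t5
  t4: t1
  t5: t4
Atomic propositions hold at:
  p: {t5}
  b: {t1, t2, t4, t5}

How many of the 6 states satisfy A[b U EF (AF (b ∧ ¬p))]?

5

Sat(¬p) = {t0, t1, t2, t3, t4}
Sat(b ∧ ¬p) = {t1, t2, t4}
AF (b ∧ ¬p): least fixpoint, start Z0 = {t1, t2, t4}, add states with every successor in Z. Z1 = {t1, t2, t4, t5}; Z2 = {t1, t2, t3, t4, t5}; fixed.
Sat(AF (b ∧ ¬p)) = {t1, t2, t3, t4, t5}
EF (AF (b ∧ ¬p)): least fixpoint, start Z0 = {t1, t2, t3, t4, t5}, add states with some successor in Z. Already a fixed point.
Sat(EF (AF (b ∧ ¬p))) = {t1, t2, t3, t4, t5}
A[b U EF (AF (b ∧ ¬p))]: least fixpoint, start Z0 = Sat(EF (AF (b ∧ ¬p))) = {t1, t2, t3, t4, t5}, add states in Sat(b) with every successor in Z. Already a fixed point.
Sat(A[b U EF (AF (b ∧ ¬p))]) = {t1, t2, t3, t4, t5}
|Sat(A[b U EF (AF (b ∧ ¬p))])| = |{t1, t2, t3, t4, t5}| = 5.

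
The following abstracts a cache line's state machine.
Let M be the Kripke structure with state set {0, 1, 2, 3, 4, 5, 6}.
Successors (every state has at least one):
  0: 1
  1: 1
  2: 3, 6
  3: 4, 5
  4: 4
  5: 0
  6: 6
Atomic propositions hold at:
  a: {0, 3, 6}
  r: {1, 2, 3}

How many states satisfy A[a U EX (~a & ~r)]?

Sat(~a) = {1, 2, 4, 5}
Sat(~r) = {0, 4, 5, 6}
Sat(~a & ~r) = {4, 5}
Sat(EX (~a & ~r)) = {s : some successor in {4, 5}} = {3, 4}
A[a U EX (~a & ~r)]: least fixpoint, start Z0 = Sat(EX (~a & ~r)) = {3, 4}, add states in Sat(a) with every successor in Z. Already a fixed point.
Sat(A[a U EX (~a & ~r)]) = {3, 4}
|Sat(A[a U EX (~a & ~r)])| = |{3, 4}| = 2.

2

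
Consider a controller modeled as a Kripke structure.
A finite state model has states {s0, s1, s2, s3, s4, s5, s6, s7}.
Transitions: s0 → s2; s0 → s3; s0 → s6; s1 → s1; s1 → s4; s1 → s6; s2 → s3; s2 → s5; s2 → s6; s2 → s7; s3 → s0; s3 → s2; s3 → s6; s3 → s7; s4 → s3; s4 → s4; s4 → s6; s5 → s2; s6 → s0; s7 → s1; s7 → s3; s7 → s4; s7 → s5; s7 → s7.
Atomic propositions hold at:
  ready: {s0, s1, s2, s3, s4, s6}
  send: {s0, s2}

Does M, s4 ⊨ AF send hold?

No

AF send: least fixpoint, start Z0 = {s0, s2}, add states with every successor in Z. Z1 = {s0, s2, s5, s6}; fixed.
Sat(AF send) = {s0, s2, s5, s6}
s4 ∉ Sat(AF send) = {s0, s2, s5, s6}, so the formula does not hold at s4.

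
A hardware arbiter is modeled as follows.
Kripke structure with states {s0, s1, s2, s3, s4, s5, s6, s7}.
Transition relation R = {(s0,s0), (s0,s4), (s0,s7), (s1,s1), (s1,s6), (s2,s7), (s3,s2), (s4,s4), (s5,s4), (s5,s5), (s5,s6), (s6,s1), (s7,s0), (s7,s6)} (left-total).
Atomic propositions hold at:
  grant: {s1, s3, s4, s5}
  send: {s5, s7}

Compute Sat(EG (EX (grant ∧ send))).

{s5}

Sat(grant ∧ send) = {s5}
Sat(EX (grant ∧ send)) = {s : some successor in {s5}} = {s5}
EG (EX (grant ∧ send)): greatest fixpoint, start Z0 = {s5}, keep only states in Sat with some successor in Z. Already a fixed point.
Sat(EG (EX (grant ∧ send))) = {s5}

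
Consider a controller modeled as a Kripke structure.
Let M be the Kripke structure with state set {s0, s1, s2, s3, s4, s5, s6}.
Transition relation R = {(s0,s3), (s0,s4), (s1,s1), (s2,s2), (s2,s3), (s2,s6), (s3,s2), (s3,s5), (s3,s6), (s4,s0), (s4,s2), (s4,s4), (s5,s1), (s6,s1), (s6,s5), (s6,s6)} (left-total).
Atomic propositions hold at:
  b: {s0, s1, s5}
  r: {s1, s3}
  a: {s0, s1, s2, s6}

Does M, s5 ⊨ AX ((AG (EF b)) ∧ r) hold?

EF b: least fixpoint, start Z0 = {s0, s1, s5}, add states with some successor in Z. Z1 = {s0, s1, s3, s4, s5, s6}; Z2 = {s0, s1, s2, s3, s4, s5, s6}; fixed.
Sat(EF b) = {s0, s1, s2, s3, s4, s5, s6}
AG (EF b): greatest fixpoint, start Z0 = {s0, s1, s2, s3, s4, s5, s6}, keep only states in Sat with every successor in Z. Already a fixed point.
Sat(AG (EF b)) = {s0, s1, s2, s3, s4, s5, s6}
Sat((AG (EF b)) ∧ r) = {s1, s3}
Sat(AX ((AG (EF b)) ∧ r)) = {s : every successor in {s1, s3}} = {s1, s5}
s5 ∈ Sat(AX ((AG (EF b)) ∧ r)) = {s1, s5}, so the formula holds at s5.

Yes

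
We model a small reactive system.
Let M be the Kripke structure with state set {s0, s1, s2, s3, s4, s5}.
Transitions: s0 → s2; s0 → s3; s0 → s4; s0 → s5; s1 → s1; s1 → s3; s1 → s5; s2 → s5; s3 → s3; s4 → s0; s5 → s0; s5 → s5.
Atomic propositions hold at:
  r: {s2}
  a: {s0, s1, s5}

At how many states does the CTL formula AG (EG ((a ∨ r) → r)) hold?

Sat(a ∨ r) = {s0, s1, s2, s5}
Sat((a ∨ r) → r) = {s2, s3, s4}
EG ((a ∨ r) → r): greatest fixpoint, start Z0 = {s2, s3, s4}, keep only states in Sat with some successor in Z. Z1 = {s3}; fixed.
Sat(EG ((a ∨ r) → r)) = {s3}
AG (EG ((a ∨ r) → r)): greatest fixpoint, start Z0 = {s3}, keep only states in Sat with every successor in Z. Already a fixed point.
Sat(AG (EG ((a ∨ r) → r))) = {s3}
|Sat(AG (EG ((a ∨ r) → r)))| = |{s3}| = 1.

1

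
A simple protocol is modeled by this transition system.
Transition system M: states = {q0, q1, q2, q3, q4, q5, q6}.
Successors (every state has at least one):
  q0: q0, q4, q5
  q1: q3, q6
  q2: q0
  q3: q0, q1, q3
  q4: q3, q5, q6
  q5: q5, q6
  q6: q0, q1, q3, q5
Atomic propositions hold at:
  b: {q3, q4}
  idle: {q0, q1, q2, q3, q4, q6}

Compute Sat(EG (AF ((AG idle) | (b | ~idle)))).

{q3, q4, q5}

AG idle: greatest fixpoint, start Z0 = {q0, q1, q2, q3, q4, q6}, keep only states in Sat with every successor in Z. Z1 = {q1, q2, q3}; Z2 = ∅; fixed.
Sat(AG idle) = ∅
Sat(~idle) = {q5}
Sat(b | ~idle) = {q3, q4, q5}
Sat((AG idle) | (b | ~idle)) = {q3, q4, q5}
AF ((AG idle) | (b | ~idle)): least fixpoint, start Z0 = {q3, q4, q5}, add states with every successor in Z. Already a fixed point.
Sat(AF ((AG idle) | (b | ~idle))) = {q3, q4, q5}
EG (AF ((AG idle) | (b | ~idle))): greatest fixpoint, start Z0 = {q3, q4, q5}, keep only states in Sat with some successor in Z. Already a fixed point.
Sat(EG (AF ((AG idle) | (b | ~idle)))) = {q3, q4, q5}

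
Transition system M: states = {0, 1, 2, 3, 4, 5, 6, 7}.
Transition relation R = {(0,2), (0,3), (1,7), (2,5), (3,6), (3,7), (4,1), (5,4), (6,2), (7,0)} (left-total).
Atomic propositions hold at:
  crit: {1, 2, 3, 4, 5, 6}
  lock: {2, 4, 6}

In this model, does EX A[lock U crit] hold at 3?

A[lock U crit]: least fixpoint, start Z0 = Sat(crit) = {1, 2, 3, 4, 5, 6}, add states in Sat(lock) with every successor in Z. Already a fixed point.
Sat(A[lock U crit]) = {1, 2, 3, 4, 5, 6}
Sat(EX A[lock U crit]) = {s : some successor in {1, 2, 3, 4, 5, 6}} = {0, 2, 3, 4, 5, 6}
3 ∈ Sat(EX A[lock U crit]) = {0, 2, 3, 4, 5, 6}, so the formula holds at 3.

Yes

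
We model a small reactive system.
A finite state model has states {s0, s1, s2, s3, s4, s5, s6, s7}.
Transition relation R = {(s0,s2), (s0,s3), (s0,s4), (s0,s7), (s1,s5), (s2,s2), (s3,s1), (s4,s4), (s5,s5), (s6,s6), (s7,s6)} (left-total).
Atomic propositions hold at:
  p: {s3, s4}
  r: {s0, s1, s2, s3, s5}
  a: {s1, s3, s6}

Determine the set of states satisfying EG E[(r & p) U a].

{s6}

Sat(r & p) = {s3}
E[(r & p) U a]: least fixpoint, start Z0 = Sat(a) = {s1, s3, s6}, add states in Sat(r & p) with some successor in Z. Already a fixed point.
Sat(E[(r & p) U a]) = {s1, s3, s6}
EG E[(r & p) U a]: greatest fixpoint, start Z0 = {s1, s3, s6}, keep only states in Sat with some successor in Z. Z1 = {s3, s6}; Z2 = {s6}; fixed.
Sat(EG E[(r & p) U a]) = {s6}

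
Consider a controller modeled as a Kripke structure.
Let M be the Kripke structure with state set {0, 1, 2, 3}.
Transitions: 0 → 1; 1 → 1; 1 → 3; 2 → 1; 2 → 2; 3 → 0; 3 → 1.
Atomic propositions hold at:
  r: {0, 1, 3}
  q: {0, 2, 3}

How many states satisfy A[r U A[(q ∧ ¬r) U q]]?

3

Sat(¬r) = {2}
Sat(q ∧ ¬r) = {2}
A[(q ∧ ¬r) U q]: least fixpoint, start Z0 = Sat(q) = {0, 2, 3}, add states in Sat(q ∧ ¬r) with every successor in Z. Already a fixed point.
Sat(A[(q ∧ ¬r) U q]) = {0, 2, 3}
A[r U A[(q ∧ ¬r) U q]]: least fixpoint, start Z0 = Sat(A[(q ∧ ¬r) U q]) = {0, 2, 3}, add states in Sat(r) with every successor in Z. Already a fixed point.
Sat(A[r U A[(q ∧ ¬r) U q]]) = {0, 2, 3}
|Sat(A[r U A[(q ∧ ¬r) U q]])| = |{0, 2, 3}| = 3.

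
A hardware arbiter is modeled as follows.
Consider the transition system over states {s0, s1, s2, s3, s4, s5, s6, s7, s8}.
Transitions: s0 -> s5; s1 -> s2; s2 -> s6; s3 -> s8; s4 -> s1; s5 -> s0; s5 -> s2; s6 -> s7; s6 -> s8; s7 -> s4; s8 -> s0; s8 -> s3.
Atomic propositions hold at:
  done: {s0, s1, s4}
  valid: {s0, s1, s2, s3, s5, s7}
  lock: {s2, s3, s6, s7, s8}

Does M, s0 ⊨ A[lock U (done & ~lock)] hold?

Sat(~lock) = {s0, s1, s4, s5}
Sat(done & ~lock) = {s0, s1, s4}
A[lock U (done & ~lock)]: least fixpoint, start Z0 = Sat((done & ~lock)) = {s0, s1, s4}, add states in Sat(lock) with every successor in Z. Z1 = {s0, s1, s4, s7}; fixed.
Sat(A[lock U (done & ~lock)]) = {s0, s1, s4, s7}
s0 ∈ Sat(A[lock U (done & ~lock)]) = {s0, s1, s4, s7}, so the formula holds at s0.

Yes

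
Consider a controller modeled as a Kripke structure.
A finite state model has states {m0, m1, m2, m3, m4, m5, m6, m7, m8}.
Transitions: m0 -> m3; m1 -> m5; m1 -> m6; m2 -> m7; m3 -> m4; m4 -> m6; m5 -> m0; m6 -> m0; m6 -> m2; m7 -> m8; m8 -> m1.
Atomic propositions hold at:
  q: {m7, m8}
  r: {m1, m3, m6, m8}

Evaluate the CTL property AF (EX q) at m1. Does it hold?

Sat(EX q) = {s : some successor in {m7, m8}} = {m2, m7}
AF (EX q): least fixpoint, start Z0 = {m2, m7}, add states with every successor in Z. Already a fixed point.
Sat(AF (EX q)) = {m2, m7}
m1 ∉ Sat(AF (EX q)) = {m2, m7}, so the formula does not hold at m1.

No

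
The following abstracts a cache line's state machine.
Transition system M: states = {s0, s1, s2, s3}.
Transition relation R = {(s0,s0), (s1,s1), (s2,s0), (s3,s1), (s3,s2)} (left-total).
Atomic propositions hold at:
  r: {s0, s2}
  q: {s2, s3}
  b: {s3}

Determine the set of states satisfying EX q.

{s3}

Sat(EX q) = {s : some successor in {s2, s3}} = {s3}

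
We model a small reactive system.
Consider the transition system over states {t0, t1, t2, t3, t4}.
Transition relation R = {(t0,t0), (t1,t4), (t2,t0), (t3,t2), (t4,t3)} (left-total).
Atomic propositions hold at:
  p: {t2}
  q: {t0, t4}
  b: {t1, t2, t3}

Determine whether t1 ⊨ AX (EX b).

Yes

Sat(EX b) = {s : some successor in {t1, t2, t3}} = {t3, t4}
Sat(AX (EX b)) = {s : every successor in {t3, t4}} = {t1, t4}
t1 ∈ Sat(AX (EX b)) = {t1, t4}, so the formula holds at t1.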